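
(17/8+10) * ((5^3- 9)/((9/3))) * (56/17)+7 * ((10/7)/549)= 14413982/9333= 1544.41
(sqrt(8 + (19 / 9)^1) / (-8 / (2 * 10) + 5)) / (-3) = -0.23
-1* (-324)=324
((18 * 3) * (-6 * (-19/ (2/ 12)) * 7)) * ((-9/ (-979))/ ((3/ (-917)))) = -726533.76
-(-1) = 1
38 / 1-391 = -353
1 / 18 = 0.06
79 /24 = 3.29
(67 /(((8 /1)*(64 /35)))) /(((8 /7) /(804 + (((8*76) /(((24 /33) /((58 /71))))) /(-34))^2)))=4838.95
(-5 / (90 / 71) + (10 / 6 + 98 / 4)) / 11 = 200 / 99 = 2.02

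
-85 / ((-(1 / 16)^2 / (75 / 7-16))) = -805120 / 7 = -115017.14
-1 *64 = -64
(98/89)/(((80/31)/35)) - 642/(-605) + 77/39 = 301881211/16799640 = 17.97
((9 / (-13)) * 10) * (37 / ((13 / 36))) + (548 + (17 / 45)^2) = -55168859 / 342225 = -161.21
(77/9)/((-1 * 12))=-77/108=-0.71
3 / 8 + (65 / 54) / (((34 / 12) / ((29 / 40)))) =209 / 306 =0.68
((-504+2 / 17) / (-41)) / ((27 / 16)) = 137056 / 18819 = 7.28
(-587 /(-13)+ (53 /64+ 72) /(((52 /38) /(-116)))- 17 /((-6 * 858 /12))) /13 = -84130547 /178464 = -471.41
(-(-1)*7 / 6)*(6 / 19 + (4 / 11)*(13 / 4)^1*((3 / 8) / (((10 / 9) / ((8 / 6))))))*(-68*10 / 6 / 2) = -140539 / 2508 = -56.04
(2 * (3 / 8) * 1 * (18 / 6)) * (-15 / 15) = -9 / 4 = -2.25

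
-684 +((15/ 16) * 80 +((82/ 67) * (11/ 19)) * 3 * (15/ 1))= -734667/ 1273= -577.11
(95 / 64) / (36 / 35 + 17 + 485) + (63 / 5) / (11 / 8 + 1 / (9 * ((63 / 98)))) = 46016504891 / 5650821760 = 8.14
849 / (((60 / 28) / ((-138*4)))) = -1093512 / 5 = -218702.40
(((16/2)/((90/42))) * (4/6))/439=0.01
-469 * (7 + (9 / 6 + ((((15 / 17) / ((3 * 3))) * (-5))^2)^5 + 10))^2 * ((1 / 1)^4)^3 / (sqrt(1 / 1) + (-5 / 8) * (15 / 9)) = 18198995638381546163865696029175909606122 / 4723699556917681191875375141408667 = 3852699.65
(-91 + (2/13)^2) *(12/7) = -184500/1183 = -155.96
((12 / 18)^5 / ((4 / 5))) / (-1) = -40 / 243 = -0.16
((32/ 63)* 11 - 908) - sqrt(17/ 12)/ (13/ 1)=-56852/ 63 - sqrt(51)/ 78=-902.50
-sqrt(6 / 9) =-sqrt(6) / 3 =-0.82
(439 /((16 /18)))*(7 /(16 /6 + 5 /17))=1410507 /1208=1167.64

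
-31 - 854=-885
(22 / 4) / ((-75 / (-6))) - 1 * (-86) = 2161 / 25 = 86.44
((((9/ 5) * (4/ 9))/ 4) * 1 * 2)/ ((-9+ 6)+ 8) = 2/ 25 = 0.08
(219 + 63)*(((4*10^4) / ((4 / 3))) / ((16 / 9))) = 4758750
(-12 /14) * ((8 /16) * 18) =-54 /7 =-7.71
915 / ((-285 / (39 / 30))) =-793 / 190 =-4.17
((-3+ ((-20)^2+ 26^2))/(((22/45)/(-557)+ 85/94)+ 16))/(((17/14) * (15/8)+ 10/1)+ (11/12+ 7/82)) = 34827188669280/7285370049593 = 4.78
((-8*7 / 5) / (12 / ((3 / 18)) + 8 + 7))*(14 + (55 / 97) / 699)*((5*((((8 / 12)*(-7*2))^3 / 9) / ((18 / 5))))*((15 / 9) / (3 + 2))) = 2917455484160 / 38702427021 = 75.38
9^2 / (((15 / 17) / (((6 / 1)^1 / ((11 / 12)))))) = 33048 / 55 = 600.87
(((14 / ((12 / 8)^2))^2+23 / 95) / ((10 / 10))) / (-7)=-299783 / 53865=-5.57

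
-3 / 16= -0.19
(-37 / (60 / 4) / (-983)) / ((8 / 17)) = 629 / 117960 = 0.01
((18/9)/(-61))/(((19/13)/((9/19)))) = -234/22021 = -0.01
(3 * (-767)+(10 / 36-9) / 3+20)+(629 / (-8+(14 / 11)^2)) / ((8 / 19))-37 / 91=-38216163919 / 15174432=-2518.46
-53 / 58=-0.91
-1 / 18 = -0.06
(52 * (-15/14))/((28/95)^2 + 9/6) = -7039500/200501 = -35.11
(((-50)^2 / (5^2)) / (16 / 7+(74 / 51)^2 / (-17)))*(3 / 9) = 515865 / 33457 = 15.42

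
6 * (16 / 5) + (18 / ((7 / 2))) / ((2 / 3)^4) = 6333 / 140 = 45.24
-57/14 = -4.07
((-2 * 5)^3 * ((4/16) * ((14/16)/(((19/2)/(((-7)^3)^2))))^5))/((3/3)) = -47352336533208097710339703242875/1267762688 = -37351104415220096547233.06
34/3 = 11.33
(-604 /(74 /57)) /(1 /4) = -68856 /37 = -1860.97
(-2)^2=4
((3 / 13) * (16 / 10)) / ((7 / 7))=24 / 65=0.37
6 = 6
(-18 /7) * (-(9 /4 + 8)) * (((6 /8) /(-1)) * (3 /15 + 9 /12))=-21033 /1120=-18.78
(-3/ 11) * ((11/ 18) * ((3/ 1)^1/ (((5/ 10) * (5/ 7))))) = -7/ 5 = -1.40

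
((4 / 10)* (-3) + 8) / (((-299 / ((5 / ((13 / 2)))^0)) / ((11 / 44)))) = -17 / 2990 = -0.01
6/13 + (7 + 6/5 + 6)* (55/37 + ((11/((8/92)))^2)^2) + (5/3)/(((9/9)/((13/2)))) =419765525895293/115440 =3636222504.29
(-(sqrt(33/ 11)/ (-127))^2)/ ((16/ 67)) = -201/ 258064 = -0.00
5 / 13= 0.38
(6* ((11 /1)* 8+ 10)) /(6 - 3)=196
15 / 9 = 5 / 3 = 1.67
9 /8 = 1.12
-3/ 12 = -0.25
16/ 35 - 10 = -334/ 35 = -9.54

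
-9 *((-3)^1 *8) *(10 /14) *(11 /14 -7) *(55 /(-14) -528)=174930030 /343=510000.09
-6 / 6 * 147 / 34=-147 / 34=-4.32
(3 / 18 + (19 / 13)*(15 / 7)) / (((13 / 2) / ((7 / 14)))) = 1801 / 7098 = 0.25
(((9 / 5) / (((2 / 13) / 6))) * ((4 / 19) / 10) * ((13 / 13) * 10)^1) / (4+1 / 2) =312 / 95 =3.28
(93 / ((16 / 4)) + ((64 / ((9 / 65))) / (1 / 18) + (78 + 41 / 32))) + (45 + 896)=299633 / 32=9363.53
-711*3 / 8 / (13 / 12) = -6399 / 26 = -246.12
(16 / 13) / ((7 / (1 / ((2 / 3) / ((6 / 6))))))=24 / 91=0.26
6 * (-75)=-450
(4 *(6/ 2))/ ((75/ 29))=116/ 25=4.64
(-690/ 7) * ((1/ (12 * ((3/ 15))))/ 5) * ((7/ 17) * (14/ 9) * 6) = -1610/ 51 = -31.57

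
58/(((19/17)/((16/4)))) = 3944/19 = 207.58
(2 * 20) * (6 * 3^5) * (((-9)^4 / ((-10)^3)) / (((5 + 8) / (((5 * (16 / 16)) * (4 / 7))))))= -84096.16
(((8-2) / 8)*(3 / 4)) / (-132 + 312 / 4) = -1 / 96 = -0.01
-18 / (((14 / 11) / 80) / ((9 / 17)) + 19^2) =-71280 / 1429679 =-0.05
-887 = -887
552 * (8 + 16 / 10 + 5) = 40296 / 5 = 8059.20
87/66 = 29/22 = 1.32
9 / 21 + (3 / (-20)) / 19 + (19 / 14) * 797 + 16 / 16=2880949 / 2660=1083.06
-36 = -36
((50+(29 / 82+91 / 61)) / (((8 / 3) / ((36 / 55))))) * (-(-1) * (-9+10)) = 7001937 / 550220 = 12.73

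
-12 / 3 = -4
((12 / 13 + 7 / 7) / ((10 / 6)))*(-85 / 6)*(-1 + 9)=-1700 / 13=-130.77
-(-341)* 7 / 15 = 2387 / 15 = 159.13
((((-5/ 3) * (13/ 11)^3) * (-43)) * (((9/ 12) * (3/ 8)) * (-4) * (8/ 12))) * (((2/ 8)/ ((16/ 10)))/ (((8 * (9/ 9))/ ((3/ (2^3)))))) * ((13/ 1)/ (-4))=92109225/ 43614208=2.11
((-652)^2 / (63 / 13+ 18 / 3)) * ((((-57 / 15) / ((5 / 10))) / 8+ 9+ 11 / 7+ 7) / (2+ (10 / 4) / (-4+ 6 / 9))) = 12859821104 / 24675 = 521168.03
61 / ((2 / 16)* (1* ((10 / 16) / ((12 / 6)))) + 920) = 7808 / 117765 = 0.07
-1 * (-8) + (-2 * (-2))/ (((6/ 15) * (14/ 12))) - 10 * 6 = -304/ 7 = -43.43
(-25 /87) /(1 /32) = -800 /87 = -9.20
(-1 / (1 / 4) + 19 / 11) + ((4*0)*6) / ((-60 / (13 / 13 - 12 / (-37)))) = -25 / 11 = -2.27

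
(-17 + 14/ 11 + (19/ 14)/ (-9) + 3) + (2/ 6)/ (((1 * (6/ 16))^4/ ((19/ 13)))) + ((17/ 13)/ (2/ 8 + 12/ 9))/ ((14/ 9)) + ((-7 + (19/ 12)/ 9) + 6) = 211937123/ 18486468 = 11.46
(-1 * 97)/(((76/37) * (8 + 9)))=-3589/1292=-2.78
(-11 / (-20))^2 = 121 / 400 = 0.30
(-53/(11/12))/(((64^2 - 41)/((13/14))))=-4134/312235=-0.01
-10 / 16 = -5 / 8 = -0.62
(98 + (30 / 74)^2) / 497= 134387 / 680393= 0.20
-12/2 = -6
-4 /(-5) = 4 /5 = 0.80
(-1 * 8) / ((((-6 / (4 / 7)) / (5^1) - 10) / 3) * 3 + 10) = 80 / 21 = 3.81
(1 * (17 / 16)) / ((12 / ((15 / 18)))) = 85 / 1152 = 0.07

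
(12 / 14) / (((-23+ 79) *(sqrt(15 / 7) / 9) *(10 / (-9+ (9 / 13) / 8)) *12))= -2781 *sqrt(105) / 4076800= -0.01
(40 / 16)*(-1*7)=-35 / 2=-17.50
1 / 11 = 0.09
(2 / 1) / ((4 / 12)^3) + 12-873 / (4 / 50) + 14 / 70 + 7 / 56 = -433847 / 40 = -10846.18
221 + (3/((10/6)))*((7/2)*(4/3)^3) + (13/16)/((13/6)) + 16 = 252.31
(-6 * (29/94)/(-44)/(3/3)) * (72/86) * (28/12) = 1827/22231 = 0.08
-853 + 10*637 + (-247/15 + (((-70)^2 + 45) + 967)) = 171188/15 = 11412.53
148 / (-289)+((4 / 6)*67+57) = 87701 / 867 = 101.15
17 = 17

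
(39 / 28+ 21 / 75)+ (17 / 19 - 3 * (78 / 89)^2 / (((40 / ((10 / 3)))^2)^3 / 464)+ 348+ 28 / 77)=175682968925333 / 500619873600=350.93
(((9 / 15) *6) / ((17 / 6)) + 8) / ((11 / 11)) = 788 / 85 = 9.27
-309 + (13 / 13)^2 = -308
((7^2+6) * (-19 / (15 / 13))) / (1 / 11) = -29887 / 3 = -9962.33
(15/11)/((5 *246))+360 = 324721/902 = 360.00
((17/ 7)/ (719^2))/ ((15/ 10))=34/ 10856181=0.00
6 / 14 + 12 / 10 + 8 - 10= -13 / 35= -0.37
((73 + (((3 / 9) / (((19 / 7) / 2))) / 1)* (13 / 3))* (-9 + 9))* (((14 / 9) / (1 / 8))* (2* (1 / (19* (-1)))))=0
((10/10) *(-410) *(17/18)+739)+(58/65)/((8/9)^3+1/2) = 361510946/1025505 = 352.52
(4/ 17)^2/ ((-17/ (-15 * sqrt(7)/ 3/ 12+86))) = -0.28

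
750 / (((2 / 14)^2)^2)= 1800750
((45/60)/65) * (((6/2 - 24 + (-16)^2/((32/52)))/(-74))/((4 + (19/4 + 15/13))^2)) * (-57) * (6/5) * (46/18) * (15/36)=448799/9813325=0.05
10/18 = 5/9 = 0.56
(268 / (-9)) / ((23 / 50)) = -13400 / 207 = -64.73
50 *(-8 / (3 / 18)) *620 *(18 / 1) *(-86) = 2303424000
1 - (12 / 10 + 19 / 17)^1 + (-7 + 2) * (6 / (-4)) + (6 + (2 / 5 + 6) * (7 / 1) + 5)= 10537 / 170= 61.98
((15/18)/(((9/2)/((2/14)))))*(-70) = -50/27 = -1.85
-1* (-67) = 67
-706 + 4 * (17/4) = -689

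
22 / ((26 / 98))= 1078 / 13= 82.92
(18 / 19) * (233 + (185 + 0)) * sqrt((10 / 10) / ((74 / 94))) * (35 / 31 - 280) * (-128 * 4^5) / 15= 29914300416 * sqrt(1739) / 1147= 1087590045.37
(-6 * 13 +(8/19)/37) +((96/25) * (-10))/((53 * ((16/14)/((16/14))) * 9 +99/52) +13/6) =-20593690366/263790205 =-78.07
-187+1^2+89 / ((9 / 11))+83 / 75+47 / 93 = -527381 / 6975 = -75.61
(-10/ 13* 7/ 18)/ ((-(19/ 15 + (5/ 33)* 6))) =0.14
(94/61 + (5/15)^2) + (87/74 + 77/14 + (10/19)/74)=3216823/385947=8.33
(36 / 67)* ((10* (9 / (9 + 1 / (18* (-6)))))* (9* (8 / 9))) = 2799360 / 65057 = 43.03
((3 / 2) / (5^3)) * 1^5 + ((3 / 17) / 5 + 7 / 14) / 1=1163 / 2125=0.55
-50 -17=-67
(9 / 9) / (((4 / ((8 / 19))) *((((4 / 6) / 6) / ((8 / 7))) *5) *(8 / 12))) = 216 / 665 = 0.32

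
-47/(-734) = 47/734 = 0.06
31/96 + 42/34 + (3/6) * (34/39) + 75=1633507/21216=76.99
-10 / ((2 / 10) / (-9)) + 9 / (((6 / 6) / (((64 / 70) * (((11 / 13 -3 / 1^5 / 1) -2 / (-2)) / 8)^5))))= 1197641333925 / 2661428224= 450.00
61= 61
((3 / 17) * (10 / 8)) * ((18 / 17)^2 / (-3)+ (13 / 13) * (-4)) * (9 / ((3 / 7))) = -20.26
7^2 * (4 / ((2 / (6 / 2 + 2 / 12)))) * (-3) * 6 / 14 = -399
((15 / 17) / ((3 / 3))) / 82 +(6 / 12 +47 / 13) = 37387 / 9061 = 4.13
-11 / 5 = -2.20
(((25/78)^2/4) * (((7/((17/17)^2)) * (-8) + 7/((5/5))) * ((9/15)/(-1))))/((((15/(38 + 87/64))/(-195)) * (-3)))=15428875/119808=128.78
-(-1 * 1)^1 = 1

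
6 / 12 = 0.50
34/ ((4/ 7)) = 59.50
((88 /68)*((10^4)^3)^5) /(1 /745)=16390000000000000000000000000000000000000000000000000000000000000 /17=964117647058823529411764700000000000000000000000000000000000000.00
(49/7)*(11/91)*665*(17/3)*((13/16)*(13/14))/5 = 46189/96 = 481.14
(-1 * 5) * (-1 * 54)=270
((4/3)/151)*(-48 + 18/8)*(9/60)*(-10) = 183/302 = 0.61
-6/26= -3/13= -0.23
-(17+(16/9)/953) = -145825/8577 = -17.00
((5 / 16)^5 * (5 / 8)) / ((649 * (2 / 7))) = 0.00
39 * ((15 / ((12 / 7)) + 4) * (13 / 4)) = 25857 / 16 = 1616.06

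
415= 415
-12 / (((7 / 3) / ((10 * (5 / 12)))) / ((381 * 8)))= -457200 / 7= -65314.29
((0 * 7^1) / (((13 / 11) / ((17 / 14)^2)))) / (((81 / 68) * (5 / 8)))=0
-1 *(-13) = 13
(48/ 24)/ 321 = 2/ 321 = 0.01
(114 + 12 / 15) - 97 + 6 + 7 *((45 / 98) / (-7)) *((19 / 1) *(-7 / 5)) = 2521 / 70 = 36.01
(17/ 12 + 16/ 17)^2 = 231361/ 41616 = 5.56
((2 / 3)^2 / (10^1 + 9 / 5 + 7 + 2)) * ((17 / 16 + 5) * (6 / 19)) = 485 / 11856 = 0.04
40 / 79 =0.51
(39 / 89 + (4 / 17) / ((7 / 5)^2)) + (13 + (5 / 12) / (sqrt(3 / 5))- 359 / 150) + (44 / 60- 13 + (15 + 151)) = 5 * sqrt(15) / 36 + 611253079 / 3706850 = 165.44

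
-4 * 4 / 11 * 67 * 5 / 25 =-1072 / 55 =-19.49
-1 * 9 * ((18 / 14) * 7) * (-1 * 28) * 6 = 13608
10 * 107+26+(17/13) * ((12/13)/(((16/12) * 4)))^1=741049/676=1096.23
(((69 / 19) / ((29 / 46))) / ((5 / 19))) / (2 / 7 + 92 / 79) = 877611 / 58145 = 15.09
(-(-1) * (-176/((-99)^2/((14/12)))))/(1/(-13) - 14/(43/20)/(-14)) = -4472/82863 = -0.05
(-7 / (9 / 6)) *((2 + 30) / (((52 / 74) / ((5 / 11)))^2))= -3833200 / 61347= -62.48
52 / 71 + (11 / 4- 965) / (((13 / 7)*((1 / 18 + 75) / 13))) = -2439439 / 27406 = -89.01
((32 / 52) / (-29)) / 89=-8 / 33553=-0.00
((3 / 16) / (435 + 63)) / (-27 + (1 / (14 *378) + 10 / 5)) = -1323 / 87846536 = -0.00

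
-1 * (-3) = 3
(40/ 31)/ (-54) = -20/ 837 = -0.02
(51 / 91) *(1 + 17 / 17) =102 / 91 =1.12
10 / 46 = 5 / 23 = 0.22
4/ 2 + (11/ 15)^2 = 571/ 225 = 2.54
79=79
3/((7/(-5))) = -15/7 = -2.14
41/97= 0.42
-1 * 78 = -78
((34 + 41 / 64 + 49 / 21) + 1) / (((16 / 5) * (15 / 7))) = 51037 / 9216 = 5.54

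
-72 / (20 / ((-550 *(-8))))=-15840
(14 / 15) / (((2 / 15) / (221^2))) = 341887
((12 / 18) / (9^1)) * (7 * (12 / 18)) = 28 / 81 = 0.35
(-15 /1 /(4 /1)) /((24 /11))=-1.72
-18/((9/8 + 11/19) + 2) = -2736/563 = -4.86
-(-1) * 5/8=5/8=0.62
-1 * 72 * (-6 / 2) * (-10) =-2160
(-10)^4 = 10000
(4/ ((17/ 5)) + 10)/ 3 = 3.73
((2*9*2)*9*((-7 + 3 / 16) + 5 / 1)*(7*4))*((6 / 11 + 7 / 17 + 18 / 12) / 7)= -2158731 / 374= -5772.01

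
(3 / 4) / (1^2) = 3 / 4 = 0.75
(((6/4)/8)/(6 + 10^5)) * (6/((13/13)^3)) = 0.00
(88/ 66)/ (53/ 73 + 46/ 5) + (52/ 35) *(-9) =-5035592/ 380415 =-13.24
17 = 17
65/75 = 13/15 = 0.87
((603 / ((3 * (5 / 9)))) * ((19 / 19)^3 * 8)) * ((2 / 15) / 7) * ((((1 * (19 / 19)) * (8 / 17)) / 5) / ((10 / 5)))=38592 / 14875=2.59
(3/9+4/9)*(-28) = -196/9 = -21.78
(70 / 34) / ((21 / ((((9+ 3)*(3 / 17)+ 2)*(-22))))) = -7700 / 867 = -8.88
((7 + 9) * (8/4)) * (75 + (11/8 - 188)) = -3572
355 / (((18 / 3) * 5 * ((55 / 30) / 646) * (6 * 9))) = 22933 / 297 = 77.22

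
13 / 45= 0.29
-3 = -3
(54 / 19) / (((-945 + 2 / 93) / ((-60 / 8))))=37665 / 1669777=0.02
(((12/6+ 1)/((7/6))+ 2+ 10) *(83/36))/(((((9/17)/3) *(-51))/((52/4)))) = -48.53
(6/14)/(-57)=-1/133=-0.01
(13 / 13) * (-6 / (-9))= 2 / 3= 0.67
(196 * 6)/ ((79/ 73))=85848/ 79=1086.68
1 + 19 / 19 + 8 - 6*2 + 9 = 7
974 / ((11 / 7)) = 6818 / 11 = 619.82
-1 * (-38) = 38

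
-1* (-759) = 759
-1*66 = -66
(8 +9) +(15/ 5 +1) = 21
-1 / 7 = -0.14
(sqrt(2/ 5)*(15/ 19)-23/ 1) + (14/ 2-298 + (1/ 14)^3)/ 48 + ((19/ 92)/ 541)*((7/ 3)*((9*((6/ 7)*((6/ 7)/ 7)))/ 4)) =-47629953661/ 1638892416 + 3*sqrt(10)/ 19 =-28.56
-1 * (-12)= 12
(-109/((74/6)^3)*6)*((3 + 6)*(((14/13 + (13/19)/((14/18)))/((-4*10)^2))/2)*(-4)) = 268816563/35031614800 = 0.01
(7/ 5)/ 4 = 7/ 20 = 0.35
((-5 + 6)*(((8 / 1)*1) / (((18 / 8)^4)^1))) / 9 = 2048 / 59049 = 0.03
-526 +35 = -491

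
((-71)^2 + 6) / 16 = 5047 / 16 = 315.44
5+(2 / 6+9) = 14.33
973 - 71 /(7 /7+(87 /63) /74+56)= 86104277 /88607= 971.75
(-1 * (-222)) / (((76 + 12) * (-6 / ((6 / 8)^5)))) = -8991 / 90112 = -0.10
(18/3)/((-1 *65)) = -6/65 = -0.09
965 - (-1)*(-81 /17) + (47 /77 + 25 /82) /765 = 4638143899 /4830210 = 960.24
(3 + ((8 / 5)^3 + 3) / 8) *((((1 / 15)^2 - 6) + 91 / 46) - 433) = -1698.69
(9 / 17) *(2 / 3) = 6 / 17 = 0.35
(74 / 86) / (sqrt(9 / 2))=37*sqrt(2) / 129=0.41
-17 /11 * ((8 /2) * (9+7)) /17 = -64 /11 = -5.82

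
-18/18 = -1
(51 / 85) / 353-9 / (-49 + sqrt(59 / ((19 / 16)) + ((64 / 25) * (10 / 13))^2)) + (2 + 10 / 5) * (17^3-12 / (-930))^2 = 7020 * sqrt(567321) / 188440579 + 154300855289722297457532 / 1598131573397675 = 96550783.37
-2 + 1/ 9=-17/ 9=-1.89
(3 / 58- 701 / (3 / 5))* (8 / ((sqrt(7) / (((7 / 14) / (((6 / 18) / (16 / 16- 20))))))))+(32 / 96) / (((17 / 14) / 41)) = 100688.97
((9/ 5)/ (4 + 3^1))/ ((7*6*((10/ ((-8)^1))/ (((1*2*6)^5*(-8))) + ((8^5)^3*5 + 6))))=11943936/ 343195908883854878639305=0.00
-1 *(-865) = 865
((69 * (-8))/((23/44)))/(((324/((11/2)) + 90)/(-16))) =30976/273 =113.47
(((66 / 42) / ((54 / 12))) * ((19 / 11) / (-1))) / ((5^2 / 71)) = -2698 / 1575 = -1.71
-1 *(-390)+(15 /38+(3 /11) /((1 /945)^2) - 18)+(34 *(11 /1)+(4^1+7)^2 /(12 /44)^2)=925171525 /3762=245925.45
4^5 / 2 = 512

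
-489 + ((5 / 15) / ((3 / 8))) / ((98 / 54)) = -488.51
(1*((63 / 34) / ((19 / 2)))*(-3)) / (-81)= 7 / 969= 0.01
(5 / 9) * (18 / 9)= 10 / 9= 1.11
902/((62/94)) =1367.55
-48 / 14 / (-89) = 24 / 623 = 0.04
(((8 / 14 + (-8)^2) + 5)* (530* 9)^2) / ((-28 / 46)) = -2600563601.02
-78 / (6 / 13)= -169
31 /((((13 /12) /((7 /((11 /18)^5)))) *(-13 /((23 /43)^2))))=-2602910153088 /50325377531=-51.72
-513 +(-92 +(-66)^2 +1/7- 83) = 25677/7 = 3668.14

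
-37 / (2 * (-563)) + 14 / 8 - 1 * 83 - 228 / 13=-98.76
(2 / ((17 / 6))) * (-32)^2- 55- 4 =11285 / 17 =663.82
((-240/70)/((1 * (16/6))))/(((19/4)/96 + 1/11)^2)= -160579584/2461543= -65.24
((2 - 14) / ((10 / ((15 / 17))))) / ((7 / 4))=-72 / 119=-0.61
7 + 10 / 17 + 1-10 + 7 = 95 / 17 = 5.59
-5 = -5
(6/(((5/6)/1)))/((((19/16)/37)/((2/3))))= 14208/95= 149.56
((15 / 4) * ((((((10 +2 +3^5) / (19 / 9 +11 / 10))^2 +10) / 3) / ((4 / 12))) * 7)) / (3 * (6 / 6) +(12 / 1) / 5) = 159721625 / 5202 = 30703.89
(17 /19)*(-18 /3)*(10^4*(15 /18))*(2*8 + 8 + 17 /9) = -198050000 /171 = -1158187.13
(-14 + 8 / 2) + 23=13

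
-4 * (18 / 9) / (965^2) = -8 / 931225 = -0.00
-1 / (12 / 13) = -13 / 12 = -1.08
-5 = -5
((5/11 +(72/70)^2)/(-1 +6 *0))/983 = -20381/13245925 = -0.00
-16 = -16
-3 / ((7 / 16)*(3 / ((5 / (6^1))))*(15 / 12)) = -32 / 21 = -1.52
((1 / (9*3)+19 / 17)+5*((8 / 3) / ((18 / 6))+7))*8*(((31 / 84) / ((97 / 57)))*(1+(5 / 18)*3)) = 120736165 / 934983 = 129.13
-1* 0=0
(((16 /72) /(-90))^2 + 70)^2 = 131830606026001 /26904200625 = 4900.00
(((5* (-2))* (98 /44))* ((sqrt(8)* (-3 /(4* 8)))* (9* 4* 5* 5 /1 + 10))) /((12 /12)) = 334425* sqrt(2) /88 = 5374.41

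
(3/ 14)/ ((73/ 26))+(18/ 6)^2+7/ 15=73147/ 7665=9.54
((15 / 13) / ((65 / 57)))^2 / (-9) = -3249 / 28561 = -0.11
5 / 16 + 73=1173 / 16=73.31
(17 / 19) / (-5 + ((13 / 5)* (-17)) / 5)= -0.06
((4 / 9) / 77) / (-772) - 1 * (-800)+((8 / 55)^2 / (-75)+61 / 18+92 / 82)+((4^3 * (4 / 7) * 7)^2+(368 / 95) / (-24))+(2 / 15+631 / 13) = 412144075269446519 / 6208015563750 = 66389.02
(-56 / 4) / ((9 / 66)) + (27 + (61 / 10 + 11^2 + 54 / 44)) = 8689 / 165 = 52.66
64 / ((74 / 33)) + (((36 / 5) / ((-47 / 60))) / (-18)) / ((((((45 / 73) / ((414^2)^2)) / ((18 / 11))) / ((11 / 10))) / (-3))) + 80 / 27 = -154248947429099504 / 1173825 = -131407107046.71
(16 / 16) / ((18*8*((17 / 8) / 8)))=4 / 153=0.03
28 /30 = 0.93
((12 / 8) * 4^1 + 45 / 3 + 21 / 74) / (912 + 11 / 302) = 47565 / 2038219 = 0.02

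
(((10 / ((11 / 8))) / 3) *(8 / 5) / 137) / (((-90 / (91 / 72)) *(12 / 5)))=-0.00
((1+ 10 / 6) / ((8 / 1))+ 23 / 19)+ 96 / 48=202 / 57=3.54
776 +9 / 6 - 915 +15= -245 / 2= -122.50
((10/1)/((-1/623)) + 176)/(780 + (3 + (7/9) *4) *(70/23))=-626589/82655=-7.58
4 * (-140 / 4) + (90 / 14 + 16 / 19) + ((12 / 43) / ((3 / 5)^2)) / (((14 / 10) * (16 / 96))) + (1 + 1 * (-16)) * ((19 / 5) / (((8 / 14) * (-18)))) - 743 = -118982477 / 137256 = -866.87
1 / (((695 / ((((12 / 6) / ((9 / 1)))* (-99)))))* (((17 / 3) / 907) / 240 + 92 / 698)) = -1002808224 / 4176362447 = -0.24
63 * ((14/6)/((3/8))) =392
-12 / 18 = -2 / 3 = -0.67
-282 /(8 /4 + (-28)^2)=-47 /131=-0.36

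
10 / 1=10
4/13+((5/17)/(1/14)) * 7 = 6438/221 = 29.13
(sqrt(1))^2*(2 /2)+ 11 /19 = 30 /19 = 1.58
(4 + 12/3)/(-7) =-8/7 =-1.14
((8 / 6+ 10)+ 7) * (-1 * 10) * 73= -40150 / 3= -13383.33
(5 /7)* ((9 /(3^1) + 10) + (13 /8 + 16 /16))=625 /56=11.16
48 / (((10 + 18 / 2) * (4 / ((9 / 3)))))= 36 / 19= 1.89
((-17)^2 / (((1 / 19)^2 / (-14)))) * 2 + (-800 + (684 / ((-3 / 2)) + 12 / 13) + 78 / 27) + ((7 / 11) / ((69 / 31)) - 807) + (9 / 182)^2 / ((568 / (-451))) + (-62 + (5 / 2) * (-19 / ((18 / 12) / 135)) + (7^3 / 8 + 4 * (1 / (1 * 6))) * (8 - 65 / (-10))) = -125393026677703501 / 42840461664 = -2926976.55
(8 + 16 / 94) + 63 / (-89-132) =81903 / 10387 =7.89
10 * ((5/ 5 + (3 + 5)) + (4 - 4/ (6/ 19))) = 10/ 3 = 3.33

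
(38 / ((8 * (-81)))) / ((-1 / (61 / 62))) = 1159 / 20088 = 0.06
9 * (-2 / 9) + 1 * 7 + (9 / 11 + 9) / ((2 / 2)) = 163 / 11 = 14.82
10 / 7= 1.43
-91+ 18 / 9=-89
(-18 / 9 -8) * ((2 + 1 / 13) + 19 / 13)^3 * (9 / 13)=-8760240 / 28561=-306.72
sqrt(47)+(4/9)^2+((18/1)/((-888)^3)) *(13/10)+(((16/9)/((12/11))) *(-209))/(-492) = 127726600003/143546549760+sqrt(47) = 7.75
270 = 270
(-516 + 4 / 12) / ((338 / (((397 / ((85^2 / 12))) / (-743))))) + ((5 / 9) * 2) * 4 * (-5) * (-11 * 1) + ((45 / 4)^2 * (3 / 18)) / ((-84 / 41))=234.15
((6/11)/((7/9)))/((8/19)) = 513/308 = 1.67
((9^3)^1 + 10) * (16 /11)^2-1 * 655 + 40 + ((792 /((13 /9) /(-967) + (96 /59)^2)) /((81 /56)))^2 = 34033162344525298962281 /777531638866227025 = 43770.77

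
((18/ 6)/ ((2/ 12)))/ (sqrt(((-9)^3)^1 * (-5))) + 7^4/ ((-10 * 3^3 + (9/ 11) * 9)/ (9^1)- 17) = -51.69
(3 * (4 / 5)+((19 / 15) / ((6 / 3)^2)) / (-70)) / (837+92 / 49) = 70427 / 24663000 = 0.00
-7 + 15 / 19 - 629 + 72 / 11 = -131391 / 209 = -628.67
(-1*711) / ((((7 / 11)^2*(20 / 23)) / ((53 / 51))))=-34957263 / 16660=-2098.28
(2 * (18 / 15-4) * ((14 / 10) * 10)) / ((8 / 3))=-147 / 5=-29.40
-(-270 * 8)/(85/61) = 26352/17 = 1550.12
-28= -28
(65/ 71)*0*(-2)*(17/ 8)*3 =0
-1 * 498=-498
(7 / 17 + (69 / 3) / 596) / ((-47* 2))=-4563 / 952408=-0.00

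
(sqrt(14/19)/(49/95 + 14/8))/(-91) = -20*sqrt(266)/78351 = -0.00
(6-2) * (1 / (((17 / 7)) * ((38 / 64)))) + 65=21891 / 323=67.77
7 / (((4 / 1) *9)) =0.19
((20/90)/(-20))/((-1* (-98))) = -1/8820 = -0.00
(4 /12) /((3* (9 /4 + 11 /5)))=0.02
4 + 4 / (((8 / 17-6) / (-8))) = 460 / 47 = 9.79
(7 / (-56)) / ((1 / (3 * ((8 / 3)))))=-1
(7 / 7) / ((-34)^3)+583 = 22914231 / 39304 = 583.00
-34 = -34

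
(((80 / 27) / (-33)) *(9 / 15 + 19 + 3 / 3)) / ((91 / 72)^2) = -105472 / 91091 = -1.16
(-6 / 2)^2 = 9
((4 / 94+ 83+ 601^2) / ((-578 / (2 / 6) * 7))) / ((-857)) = 8490175 / 244453251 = 0.03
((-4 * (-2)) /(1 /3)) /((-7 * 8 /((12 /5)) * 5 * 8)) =-9 /350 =-0.03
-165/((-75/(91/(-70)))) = -143/50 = -2.86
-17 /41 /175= -17 /7175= -0.00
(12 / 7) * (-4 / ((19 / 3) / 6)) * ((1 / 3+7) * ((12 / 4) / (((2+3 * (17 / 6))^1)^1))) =-13.61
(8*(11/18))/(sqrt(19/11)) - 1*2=-2 + 44*sqrt(209)/171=1.72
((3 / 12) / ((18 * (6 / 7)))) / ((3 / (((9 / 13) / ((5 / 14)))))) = 0.01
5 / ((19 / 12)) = 60 / 19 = 3.16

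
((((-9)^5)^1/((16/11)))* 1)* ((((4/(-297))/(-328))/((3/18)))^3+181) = -61277461397100/8339441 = -7347909.94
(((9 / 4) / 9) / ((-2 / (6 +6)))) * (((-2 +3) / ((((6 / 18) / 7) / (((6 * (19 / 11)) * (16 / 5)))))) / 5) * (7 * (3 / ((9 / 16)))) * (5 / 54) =-119168 / 165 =-722.23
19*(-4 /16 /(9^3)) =-19 /2916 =-0.01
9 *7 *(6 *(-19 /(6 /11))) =-13167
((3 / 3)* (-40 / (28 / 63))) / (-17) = 90 / 17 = 5.29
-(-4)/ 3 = 4/ 3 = 1.33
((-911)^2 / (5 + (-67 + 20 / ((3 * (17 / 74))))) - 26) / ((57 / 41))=-18119.18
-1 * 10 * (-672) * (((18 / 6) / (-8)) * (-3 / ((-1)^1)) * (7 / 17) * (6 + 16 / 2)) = -740880 / 17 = -43581.18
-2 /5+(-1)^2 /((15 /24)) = 1.20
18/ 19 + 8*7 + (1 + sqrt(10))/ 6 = sqrt(10)/ 6 + 6511/ 114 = 57.64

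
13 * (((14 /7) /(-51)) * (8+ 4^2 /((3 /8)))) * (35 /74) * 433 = -29946280 /5661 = -5289.93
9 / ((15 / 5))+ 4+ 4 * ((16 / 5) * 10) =135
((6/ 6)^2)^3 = 1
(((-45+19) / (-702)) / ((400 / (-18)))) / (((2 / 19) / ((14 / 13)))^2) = -17689 / 101400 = -0.17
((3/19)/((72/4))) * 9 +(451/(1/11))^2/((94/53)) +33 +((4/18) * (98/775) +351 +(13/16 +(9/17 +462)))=23511349990032391/1694199600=13877556.10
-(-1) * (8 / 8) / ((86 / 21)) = 21 / 86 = 0.24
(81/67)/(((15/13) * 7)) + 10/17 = 29417/39865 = 0.74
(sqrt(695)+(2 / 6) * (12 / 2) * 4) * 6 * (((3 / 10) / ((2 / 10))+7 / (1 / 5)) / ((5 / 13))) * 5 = 97831.04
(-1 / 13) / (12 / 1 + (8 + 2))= -1 / 286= -0.00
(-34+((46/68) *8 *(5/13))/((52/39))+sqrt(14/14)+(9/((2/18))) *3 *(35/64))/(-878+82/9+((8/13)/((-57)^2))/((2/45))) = -0.12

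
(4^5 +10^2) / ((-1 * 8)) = -281 / 2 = -140.50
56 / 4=14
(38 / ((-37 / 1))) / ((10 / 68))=-1292 / 185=-6.98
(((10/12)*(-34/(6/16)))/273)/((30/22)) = -1496/7371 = -0.20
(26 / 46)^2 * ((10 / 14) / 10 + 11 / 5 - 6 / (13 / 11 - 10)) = 3387267 / 3591910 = 0.94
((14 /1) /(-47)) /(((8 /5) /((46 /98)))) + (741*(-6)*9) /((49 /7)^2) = -7523437 /9212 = -816.70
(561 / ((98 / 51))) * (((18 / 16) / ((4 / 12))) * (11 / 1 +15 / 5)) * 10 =137945.89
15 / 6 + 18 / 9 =9 / 2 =4.50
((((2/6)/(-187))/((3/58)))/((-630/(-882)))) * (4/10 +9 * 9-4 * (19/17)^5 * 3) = -174302238754/59740483275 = -2.92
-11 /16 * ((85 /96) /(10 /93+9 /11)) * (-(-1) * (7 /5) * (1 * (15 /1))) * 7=-46868745 /484864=-96.66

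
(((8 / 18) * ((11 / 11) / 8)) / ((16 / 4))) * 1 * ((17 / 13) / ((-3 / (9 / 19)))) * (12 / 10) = -17 / 4940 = -0.00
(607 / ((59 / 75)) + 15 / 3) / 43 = 45820 / 2537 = 18.06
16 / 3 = 5.33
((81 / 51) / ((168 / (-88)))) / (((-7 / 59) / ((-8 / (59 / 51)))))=-2376 / 49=-48.49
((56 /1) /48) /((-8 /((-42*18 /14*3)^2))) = -15309 /4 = -3827.25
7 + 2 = 9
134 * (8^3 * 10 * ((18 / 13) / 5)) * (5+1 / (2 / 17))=33343488 / 13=2564883.69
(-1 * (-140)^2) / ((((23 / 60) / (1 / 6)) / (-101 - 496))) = 117012000 / 23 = 5087478.26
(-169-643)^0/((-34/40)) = -20/17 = -1.18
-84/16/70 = -3/40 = -0.08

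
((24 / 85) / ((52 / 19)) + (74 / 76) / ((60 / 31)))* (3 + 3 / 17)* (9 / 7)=24743151 / 9993620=2.48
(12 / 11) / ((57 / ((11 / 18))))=2 / 171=0.01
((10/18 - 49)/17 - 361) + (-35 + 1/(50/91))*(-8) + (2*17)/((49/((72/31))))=-562413823/5810175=-96.80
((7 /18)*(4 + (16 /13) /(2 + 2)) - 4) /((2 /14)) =-1904 /117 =-16.27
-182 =-182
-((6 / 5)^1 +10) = -56 / 5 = -11.20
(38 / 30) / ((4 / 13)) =247 / 60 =4.12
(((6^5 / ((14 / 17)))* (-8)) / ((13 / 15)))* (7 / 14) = -43579.78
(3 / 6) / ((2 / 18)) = 4.50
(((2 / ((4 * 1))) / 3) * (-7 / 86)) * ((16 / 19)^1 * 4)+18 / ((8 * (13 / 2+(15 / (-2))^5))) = -85203176 / 1860718317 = -0.05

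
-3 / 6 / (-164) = 1 / 328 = 0.00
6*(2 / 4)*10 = 30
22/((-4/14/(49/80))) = -3773/80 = -47.16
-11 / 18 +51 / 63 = 25 / 126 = 0.20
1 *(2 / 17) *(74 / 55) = 148 / 935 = 0.16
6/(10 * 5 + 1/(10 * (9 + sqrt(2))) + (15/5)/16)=3840 * sqrt(2)/1274075999 + 152283360/1274075999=0.12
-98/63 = -1.56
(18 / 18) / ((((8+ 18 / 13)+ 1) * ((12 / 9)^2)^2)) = 39 / 1280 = 0.03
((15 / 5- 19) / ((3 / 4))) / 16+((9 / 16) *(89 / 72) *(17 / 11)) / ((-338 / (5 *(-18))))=-747553 / 713856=-1.05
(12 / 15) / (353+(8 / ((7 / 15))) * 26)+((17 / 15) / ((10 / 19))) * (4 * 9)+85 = 22716373 / 139775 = 162.52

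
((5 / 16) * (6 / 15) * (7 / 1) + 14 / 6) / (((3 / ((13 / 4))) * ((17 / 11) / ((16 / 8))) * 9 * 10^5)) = 11011 / 2203200000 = 0.00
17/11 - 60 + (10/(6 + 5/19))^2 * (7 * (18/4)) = 486161/22253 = 21.85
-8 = -8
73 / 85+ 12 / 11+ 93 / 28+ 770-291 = 484.27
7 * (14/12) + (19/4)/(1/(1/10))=1037/120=8.64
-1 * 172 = -172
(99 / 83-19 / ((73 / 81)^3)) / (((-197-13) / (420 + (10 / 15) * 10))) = 11371659008 / 226018877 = 50.31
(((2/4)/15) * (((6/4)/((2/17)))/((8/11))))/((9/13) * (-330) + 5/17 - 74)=-41327/21369280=-0.00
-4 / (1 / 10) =-40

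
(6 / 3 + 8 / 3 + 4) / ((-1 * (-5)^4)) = -26 / 1875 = -0.01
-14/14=-1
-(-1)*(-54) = -54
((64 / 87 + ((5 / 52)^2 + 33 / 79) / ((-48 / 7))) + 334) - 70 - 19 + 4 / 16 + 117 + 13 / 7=759281256101 / 2081474304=364.78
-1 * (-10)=10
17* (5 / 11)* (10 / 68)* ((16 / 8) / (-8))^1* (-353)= 8825 / 88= 100.28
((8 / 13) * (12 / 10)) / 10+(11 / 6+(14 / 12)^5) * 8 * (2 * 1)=10107139 / 157950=63.99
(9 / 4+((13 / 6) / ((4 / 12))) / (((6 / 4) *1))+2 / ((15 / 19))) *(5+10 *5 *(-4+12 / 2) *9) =99007 / 12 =8250.58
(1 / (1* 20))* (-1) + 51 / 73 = 947 / 1460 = 0.65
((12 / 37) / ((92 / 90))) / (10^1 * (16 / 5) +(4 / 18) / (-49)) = 11907 / 1200761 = 0.01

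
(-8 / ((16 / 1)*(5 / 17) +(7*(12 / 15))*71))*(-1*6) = 1020 / 8549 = 0.12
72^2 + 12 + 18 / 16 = 5197.12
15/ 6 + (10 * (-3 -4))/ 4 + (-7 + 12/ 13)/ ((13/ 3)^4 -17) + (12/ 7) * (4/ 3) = -31496681/ 2473744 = -12.73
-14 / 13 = -1.08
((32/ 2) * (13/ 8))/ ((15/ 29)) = 754/ 15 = 50.27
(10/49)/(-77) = -10/3773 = -0.00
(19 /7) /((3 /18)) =114 /7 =16.29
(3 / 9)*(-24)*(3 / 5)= -24 / 5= -4.80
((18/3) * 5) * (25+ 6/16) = 3045/4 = 761.25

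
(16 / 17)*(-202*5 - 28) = -16608 / 17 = -976.94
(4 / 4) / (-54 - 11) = -1 / 65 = -0.02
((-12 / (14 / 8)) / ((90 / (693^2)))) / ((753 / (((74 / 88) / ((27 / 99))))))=-188034 / 1255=-149.83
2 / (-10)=-1 / 5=-0.20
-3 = -3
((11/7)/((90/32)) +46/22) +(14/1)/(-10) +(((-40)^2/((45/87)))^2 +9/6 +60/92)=305031481243/31878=9568714.51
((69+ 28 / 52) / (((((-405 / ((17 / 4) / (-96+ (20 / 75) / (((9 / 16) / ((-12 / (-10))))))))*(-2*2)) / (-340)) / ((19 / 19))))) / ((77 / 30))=4082125 / 16120104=0.25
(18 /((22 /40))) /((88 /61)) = 2745 /121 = 22.69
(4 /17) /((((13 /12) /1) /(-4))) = -192 /221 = -0.87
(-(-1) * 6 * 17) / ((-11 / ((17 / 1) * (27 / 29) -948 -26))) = 2834274 / 319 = 8884.87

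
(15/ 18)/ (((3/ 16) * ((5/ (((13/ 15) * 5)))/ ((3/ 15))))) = 104/ 135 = 0.77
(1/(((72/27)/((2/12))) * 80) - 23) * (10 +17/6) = -755601/2560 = -295.16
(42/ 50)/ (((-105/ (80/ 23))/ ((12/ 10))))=-0.03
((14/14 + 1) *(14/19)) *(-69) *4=-7728/19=-406.74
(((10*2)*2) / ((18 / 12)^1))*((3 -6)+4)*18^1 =480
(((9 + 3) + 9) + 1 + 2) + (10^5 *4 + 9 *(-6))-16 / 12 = 1199906 / 3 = 399968.67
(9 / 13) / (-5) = -9 / 65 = -0.14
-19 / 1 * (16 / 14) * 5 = -760 / 7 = -108.57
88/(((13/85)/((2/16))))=935/13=71.92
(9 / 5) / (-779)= -9 / 3895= -0.00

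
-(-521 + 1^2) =520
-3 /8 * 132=-99 /2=-49.50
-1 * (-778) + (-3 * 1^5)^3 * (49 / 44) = 32909 / 44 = 747.93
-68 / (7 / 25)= -1700 / 7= -242.86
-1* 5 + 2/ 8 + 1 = -15/ 4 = -3.75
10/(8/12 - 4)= -3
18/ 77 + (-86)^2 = 569510/ 77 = 7396.23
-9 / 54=-1 / 6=-0.17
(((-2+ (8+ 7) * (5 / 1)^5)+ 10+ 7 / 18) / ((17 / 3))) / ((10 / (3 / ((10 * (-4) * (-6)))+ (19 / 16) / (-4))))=-76794991 / 326400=-235.28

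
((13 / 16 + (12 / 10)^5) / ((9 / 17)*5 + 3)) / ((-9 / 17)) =-47696849 / 43200000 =-1.10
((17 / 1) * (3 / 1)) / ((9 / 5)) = 85 / 3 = 28.33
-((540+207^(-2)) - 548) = 342791/42849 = 8.00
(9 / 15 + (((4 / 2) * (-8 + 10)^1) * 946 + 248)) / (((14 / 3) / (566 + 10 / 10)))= 4899609 / 10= 489960.90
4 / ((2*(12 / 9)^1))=3 / 2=1.50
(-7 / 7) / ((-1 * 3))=0.33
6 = 6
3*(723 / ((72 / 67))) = 16147 / 8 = 2018.38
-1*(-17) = 17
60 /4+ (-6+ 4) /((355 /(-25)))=1075 /71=15.14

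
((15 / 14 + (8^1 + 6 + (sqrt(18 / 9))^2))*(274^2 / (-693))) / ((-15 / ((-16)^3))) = -36747599872 / 72765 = -505017.52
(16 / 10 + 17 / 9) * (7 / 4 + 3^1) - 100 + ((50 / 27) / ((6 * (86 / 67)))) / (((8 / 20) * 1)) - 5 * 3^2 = -2226101 / 17415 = -127.83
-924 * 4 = -3696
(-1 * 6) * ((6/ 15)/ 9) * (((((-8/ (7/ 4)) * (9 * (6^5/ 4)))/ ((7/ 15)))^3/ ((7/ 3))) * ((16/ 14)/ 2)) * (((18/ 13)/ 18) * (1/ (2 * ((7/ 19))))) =18005849085622144204800/ 524596891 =34323209676860.52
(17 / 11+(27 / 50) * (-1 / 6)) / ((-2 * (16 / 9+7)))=-14409 / 173800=-0.08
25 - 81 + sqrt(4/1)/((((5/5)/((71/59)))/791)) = 109018/59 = 1847.76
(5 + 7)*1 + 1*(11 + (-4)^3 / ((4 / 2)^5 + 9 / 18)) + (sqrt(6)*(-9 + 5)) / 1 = 1367 / 65 -4*sqrt(6) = 11.23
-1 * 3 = -3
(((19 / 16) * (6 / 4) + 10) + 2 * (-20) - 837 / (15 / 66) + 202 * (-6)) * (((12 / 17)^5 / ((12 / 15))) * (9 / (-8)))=1722662721 / 1419857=1213.26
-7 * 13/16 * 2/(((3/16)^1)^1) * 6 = -364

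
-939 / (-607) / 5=939 / 3035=0.31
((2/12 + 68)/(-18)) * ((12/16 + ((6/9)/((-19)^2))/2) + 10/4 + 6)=-16390675/467856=-35.03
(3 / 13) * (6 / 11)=18 / 143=0.13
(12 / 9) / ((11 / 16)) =64 / 33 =1.94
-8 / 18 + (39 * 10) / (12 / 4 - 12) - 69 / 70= -28201 / 630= -44.76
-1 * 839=-839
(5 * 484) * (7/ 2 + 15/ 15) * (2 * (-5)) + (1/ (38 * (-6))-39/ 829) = -20583416521/ 189012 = -108900.05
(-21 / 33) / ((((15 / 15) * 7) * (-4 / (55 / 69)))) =0.02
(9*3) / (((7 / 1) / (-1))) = -27 / 7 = -3.86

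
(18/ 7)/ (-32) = -9/ 112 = -0.08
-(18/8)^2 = -81/16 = -5.06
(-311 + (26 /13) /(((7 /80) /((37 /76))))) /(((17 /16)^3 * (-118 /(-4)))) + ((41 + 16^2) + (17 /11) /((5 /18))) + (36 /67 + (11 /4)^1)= 168987310758933 /568261064140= 297.38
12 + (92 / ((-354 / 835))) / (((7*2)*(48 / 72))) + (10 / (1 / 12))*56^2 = 310831027 / 826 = 376308.75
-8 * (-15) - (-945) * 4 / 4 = 1065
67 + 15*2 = 97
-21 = -21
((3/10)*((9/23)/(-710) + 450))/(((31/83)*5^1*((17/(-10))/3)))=-127.57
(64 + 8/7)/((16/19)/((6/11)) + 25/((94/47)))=51984/11207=4.64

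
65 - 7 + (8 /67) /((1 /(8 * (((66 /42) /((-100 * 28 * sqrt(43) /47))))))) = 58 - 2068 * sqrt(43) /3529225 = 58.00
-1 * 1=-1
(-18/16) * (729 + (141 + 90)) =-1080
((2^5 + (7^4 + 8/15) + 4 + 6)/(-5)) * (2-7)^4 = -305441.67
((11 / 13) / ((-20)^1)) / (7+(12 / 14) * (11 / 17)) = -1309 / 233740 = -0.01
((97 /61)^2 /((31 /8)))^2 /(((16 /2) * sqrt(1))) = 708234248 /13305853201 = 0.05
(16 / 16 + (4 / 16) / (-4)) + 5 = 95 / 16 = 5.94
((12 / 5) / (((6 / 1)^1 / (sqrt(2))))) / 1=0.57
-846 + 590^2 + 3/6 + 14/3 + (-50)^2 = 2098555/6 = 349759.17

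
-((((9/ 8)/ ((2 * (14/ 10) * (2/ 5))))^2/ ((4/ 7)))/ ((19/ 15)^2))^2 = -129746337890625/ 107134754750464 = -1.21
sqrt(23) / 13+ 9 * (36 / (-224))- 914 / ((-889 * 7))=-64697 / 49784+ sqrt(23) / 13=-0.93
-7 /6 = -1.17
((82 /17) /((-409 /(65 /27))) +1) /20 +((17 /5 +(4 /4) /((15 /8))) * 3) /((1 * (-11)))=-8459621 /8260164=-1.02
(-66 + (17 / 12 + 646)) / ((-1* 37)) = -6977 / 444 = -15.71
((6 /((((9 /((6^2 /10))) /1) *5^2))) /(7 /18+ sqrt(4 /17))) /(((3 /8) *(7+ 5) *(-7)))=816 /57875-1728 *sqrt(17) /405125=-0.00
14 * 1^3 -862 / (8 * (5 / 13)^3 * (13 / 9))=-648551 / 500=-1297.10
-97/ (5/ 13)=-1261/ 5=-252.20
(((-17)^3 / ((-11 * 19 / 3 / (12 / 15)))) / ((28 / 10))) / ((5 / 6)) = 176868 / 7315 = 24.18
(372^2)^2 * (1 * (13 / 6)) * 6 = 248951708928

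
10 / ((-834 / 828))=-1380 / 139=-9.93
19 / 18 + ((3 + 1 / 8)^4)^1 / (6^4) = 5993953 / 5308416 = 1.13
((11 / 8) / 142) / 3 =11 / 3408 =0.00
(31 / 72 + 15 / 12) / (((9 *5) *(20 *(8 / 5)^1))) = 121 / 103680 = 0.00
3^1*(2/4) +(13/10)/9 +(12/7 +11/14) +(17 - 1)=1813/90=20.14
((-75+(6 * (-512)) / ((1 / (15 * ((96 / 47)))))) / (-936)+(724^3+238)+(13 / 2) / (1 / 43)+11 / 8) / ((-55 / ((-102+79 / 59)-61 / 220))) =280431080718322141 / 402639600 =696481619.59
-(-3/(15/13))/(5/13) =169/25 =6.76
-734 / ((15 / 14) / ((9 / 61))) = -30828 / 305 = -101.08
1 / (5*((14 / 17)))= 17 / 70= 0.24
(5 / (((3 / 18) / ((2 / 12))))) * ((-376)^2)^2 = 99935866880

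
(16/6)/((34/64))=256/51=5.02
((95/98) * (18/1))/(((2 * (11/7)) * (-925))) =-171/28490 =-0.01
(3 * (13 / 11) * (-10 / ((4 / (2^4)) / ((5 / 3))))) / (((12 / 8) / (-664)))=3452800 / 33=104630.30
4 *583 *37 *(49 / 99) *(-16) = -6149696 / 9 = -683299.56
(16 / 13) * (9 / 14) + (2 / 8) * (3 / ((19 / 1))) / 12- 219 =-6036437 / 27664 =-218.21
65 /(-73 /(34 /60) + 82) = -1105 /796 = -1.39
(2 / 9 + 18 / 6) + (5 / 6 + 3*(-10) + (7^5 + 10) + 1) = 302257 / 18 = 16792.06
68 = 68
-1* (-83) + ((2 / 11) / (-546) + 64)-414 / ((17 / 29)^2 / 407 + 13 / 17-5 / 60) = -5060191274312 / 11004112119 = -459.85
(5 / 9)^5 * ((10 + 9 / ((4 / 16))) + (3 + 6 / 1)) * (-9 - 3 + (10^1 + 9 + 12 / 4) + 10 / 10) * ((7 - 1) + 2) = 15125000 / 59049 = 256.14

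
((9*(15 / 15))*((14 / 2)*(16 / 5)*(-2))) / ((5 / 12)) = -24192 / 25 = -967.68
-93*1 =-93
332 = 332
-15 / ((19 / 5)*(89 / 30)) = -2250 / 1691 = -1.33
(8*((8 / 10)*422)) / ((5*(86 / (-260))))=-351104 / 215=-1633.04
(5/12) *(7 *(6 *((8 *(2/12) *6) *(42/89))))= 5880/89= 66.07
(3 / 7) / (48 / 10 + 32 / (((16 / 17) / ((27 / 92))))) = 230 / 7931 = 0.03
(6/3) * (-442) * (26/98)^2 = -149396/2401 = -62.22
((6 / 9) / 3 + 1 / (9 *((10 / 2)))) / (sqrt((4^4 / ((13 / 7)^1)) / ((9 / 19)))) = 11 *sqrt(1729) / 31920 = 0.01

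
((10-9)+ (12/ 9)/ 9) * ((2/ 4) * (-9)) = -31/ 6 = -5.17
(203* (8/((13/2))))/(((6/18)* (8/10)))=12180/13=936.92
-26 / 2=-13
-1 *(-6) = 6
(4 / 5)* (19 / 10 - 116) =-2282 / 25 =-91.28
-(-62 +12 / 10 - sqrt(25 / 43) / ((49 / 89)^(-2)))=12005 *sqrt(43) / 340603 +304 / 5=61.03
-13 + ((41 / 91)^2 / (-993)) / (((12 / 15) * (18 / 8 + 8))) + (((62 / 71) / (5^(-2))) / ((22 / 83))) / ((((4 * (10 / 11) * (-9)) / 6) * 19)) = -204031177193 / 14790495356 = -13.79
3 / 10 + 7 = 73 / 10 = 7.30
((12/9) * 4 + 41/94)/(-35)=-1627/9870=-0.16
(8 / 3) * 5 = 40 / 3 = 13.33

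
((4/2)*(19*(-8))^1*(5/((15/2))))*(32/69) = -19456/207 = -93.99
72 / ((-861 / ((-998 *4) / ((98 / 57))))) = 194.16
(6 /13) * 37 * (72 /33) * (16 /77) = 85248 /11011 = 7.74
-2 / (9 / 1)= -2 / 9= -0.22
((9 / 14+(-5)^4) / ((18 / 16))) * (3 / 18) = 17518 / 189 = 92.69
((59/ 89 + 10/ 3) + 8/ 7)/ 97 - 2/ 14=-0.09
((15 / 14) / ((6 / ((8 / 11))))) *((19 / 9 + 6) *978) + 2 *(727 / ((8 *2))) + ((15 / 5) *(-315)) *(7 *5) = -59050823 / 1848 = -31953.91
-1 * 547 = -547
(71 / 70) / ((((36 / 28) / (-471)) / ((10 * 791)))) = -8817277 / 3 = -2939092.33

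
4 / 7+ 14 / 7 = 2.57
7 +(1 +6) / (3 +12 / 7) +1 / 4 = 1153 / 132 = 8.73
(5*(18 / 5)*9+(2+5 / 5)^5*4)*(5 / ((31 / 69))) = 391230 / 31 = 12620.32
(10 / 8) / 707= 5 / 2828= 0.00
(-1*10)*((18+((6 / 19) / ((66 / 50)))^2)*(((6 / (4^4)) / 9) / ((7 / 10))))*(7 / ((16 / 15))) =-49297375 / 11182336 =-4.41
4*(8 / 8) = 4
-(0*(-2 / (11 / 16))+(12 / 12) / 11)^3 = -1 / 1331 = -0.00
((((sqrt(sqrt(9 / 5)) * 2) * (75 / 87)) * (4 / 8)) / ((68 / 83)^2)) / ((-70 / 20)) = -34445 * sqrt(3) * 5^(3 / 4) / 469336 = -0.43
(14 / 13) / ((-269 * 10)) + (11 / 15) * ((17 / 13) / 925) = 30878 / 48520875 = 0.00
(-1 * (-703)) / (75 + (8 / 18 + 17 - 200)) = -6327 / 968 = -6.54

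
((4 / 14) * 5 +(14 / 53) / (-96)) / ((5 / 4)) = 25391 / 22260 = 1.14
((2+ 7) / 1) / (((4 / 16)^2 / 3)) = 432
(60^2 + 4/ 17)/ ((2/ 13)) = 397826/ 17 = 23401.53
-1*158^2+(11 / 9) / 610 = -137052349 / 5490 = -24964.00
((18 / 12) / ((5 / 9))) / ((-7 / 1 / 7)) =-27 / 10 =-2.70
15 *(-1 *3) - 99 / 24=-393 / 8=-49.12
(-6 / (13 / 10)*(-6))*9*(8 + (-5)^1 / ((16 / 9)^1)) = 33615 / 26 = 1292.88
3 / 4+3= 15 / 4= 3.75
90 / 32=45 / 16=2.81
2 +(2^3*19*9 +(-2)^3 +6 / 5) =6816 / 5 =1363.20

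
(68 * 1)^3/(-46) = -157216/23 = -6835.48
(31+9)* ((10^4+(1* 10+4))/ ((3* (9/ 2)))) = 29671.11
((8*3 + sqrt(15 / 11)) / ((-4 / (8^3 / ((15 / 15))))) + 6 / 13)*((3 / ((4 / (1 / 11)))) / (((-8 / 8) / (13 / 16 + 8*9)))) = 6990*sqrt(165) / 121 + 6343425 / 416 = 15990.67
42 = 42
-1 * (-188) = 188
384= 384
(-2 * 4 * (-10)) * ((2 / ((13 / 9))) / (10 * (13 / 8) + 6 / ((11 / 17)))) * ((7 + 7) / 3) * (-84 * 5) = -124185600 / 14599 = -8506.45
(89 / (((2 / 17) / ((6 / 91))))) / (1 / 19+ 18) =86241 / 31213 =2.76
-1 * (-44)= 44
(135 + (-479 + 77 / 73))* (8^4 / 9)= -34181120 / 219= -156078.17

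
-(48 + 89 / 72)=-3545 / 72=-49.24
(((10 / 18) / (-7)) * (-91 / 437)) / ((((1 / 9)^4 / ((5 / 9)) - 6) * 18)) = -2925 / 19113506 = -0.00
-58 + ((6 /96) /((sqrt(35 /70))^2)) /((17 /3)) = -57.98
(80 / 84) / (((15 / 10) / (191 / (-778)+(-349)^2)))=1895219740 / 24507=77333.81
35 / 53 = 0.66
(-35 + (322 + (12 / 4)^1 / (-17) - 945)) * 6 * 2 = -134268 / 17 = -7898.12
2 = 2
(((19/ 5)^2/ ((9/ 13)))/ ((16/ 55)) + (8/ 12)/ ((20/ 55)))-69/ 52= 675839/ 9360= 72.21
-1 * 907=-907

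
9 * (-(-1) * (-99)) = -891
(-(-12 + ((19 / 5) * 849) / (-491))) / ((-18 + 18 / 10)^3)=-0.00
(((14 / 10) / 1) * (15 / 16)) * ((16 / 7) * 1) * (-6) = -18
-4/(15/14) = -56/15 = -3.73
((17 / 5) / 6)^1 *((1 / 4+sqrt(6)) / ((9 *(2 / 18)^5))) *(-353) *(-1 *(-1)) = -13124187 *sqrt(6) / 10 - 13124187 / 40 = -3542860.82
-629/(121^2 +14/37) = -23273/541731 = -0.04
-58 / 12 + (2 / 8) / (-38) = -2207 / 456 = -4.84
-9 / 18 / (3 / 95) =-95 / 6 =-15.83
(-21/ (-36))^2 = 49/ 144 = 0.34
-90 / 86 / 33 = -15 / 473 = -0.03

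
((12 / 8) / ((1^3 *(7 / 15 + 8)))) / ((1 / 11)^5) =7247295 / 254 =28532.66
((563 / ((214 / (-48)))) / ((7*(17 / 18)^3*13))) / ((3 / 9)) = -236405952 / 47837881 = -4.94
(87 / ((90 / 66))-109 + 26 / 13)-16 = -296 / 5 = -59.20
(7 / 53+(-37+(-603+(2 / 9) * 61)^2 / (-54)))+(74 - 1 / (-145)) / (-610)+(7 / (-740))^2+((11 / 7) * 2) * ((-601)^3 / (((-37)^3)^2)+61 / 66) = -9528516194826859142480807 / 1473061440202454566800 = -6468.51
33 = 33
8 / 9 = 0.89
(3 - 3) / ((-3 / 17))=0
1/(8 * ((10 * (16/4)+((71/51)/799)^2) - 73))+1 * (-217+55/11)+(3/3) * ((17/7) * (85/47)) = -29942323669909937/144222724554944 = -207.61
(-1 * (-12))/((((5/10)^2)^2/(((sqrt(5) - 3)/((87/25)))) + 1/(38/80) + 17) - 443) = -0.03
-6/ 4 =-3/ 2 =-1.50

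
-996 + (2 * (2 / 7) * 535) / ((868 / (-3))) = -1514529 / 1519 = -997.06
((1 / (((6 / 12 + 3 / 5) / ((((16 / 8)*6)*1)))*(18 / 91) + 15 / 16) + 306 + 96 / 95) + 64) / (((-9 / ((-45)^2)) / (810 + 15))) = -1014329340750 / 14687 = -69063072.16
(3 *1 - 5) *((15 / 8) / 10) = -3 / 8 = -0.38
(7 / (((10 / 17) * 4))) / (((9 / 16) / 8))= 1904 / 45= 42.31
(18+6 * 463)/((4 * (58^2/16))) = 3.32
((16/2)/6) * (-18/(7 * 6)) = -4/7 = -0.57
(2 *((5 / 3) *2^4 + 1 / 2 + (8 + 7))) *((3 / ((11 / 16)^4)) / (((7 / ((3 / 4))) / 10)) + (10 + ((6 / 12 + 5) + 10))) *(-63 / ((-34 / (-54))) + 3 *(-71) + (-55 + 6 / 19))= -1237039.43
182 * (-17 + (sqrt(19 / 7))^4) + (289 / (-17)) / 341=-4184871 / 2387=-1753.19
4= 4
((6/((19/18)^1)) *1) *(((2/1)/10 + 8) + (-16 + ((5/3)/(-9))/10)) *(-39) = 164658/95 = 1733.24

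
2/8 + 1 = 5/4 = 1.25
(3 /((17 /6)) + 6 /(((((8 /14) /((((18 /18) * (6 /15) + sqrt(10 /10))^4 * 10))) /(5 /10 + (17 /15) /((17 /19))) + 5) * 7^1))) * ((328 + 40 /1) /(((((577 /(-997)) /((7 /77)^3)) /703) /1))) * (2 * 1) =-48121191316116096 /58246464920545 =-826.17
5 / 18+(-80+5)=-1345 / 18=-74.72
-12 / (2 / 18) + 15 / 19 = -2037 / 19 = -107.21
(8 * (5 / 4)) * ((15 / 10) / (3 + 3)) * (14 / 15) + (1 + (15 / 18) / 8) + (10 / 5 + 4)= 151 / 16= 9.44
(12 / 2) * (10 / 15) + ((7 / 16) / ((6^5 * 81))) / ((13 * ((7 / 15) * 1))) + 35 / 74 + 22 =42774780857 / 1615790592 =26.47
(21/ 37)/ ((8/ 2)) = 21/ 148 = 0.14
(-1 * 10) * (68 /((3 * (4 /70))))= -11900 /3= -3966.67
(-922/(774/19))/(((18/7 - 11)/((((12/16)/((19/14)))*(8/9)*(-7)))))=-632492/68499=-9.23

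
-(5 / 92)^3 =-125 / 778688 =-0.00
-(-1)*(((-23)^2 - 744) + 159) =-56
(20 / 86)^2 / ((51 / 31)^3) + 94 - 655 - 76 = -156235093163 / 245271699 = -636.99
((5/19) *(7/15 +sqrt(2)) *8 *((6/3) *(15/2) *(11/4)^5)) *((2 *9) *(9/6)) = 152193195/2432 +326128275 *sqrt(2)/2432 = 252223.78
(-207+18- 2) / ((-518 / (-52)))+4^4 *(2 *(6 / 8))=94490 / 259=364.83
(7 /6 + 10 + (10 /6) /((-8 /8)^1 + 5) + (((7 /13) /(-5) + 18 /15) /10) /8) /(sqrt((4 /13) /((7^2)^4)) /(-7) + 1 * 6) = 3040604791 * sqrt(13) /1031147648918400 + 51103444722337 /26439683305600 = 1.93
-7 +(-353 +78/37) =-13242/37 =-357.89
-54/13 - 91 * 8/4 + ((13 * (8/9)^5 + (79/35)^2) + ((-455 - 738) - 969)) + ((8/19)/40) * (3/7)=-41733882151342/17866751175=-2335.84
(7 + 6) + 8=21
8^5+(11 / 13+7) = 426086 / 13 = 32775.85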